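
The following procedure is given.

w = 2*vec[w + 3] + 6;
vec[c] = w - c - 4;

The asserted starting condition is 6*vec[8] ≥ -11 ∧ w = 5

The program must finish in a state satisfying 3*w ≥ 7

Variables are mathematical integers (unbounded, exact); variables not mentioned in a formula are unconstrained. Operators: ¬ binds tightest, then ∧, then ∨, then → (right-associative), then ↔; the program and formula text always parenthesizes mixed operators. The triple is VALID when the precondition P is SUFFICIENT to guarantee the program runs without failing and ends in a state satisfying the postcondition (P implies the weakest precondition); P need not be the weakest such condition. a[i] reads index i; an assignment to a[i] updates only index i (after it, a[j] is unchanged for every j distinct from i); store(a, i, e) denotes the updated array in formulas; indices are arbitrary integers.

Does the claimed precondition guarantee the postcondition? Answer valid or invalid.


Working backward. After the program, 3*w ≥ 7 must hold.
Before vec[c] := w - c - 4: 3*w ≥ 7
Before w := 2*vec[w + 3] + 6: 6*vec[w + 3] ≥ -11
The weakest precondition is 6*vec[w + 3] ≥ -11.
Check whether 6*vec[8] ≥ -11 ∧ w = 5 implies it.
Every state satisfying the precondition satisfies the weakest precondition: the implication holds.
Answer: valid


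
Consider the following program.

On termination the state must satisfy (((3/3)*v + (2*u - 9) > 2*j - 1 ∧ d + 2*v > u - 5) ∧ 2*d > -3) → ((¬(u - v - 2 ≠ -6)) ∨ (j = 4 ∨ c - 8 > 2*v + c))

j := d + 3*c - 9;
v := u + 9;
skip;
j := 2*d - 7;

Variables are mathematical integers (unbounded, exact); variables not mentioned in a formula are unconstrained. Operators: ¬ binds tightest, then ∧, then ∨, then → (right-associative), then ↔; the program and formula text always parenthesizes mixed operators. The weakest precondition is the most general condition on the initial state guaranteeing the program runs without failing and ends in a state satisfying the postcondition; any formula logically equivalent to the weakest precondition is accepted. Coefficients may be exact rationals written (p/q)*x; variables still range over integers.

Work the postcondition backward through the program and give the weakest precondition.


Working backward. After the program, the postcondition (((3/3)*v + (2*u - 9) > 2*j - 1 ∧ d + 2*v > u - 5) ∧ 2*d > -3) → ((¬(u - v - 2 ≠ -6)) ∨ (j = 4 ∨ c - 8 > 2*v + c)) must hold; in canonical form it is (2*u + v > 2*j + 8 ∧ d + 2*v > u - 5 ∧ 2*d > -3) → ((¬(u ≠ v - 4)) ∨ j = 4 ∨ 2*v < -8).
Before j := 2*d - 7: (2*u + v > 4*d - 6 ∧ d + 2*v > u - 5 ∧ 2*d > -3) → ((¬(u ≠ v - 4)) ∨ 2*d = 11 ∨ 2*v < -8)
Before skip: (2*u + v > 4*d - 6 ∧ d + 2*v > u - 5 ∧ 2*d > -3) → ((¬(u ≠ v - 4)) ∨ 2*d = 11 ∨ 2*v < -8)
Before v := u + 9: (3*u > 4*d - 15 ∧ d + u > -23 ∧ 2*d > -3) → (2*d = 11 ∨ 2*u < -26)
Before j := d + 3*c - 9: (3*u > 4*d - 15 ∧ d + u > -23 ∧ 2*d > -3) → (2*d = 11 ∨ 2*u < -26)
Answer: WP = (3*u > 4*d - 15 ∧ d + u > -23 ∧ 2*d > -3) → (2*d = 11 ∨ 2*u < -26)


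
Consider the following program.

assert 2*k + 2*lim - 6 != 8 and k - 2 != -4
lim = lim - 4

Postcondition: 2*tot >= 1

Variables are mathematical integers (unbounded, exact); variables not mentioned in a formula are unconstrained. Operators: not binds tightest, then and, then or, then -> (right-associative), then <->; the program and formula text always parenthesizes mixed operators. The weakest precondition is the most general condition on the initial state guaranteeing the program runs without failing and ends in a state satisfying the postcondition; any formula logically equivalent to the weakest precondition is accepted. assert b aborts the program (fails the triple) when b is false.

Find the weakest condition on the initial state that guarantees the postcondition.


Working backward. After the program, 2*tot >= 1 must hold.
Before lim := lim - 4: 2*tot >= 1
Before assert 2*k + 2*lim - 6 != 8 and k - 2 != -4: 2*k + 2*lim != 14 and k != -2 and 2*tot >= 1
Answer: WP = 2*k + 2*lim != 14 and k != -2 and 2*tot >= 1


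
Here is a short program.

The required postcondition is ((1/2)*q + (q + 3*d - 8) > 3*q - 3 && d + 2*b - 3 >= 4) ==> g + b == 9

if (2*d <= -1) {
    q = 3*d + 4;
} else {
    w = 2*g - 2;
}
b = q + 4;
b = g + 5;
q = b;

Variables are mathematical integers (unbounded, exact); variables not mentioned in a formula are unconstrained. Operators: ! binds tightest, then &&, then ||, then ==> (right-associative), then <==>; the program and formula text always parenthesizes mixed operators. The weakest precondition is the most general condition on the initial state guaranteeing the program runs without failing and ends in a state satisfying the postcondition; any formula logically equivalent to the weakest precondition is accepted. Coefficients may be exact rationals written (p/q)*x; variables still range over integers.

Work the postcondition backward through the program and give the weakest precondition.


Working backward. After the program, the postcondition ((1/2)*q + (q + 3*d - 8) > 3*q - 3 && d + 2*b - 3 >= 4) ==> g + b == 9 must hold; in canonical form it is (3*d > (3/2)*q + 5 && 2*b + d >= 7) ==> b + g == 9.
Before q := b: (3*d > (3/2)*b + 5 && 2*b + d >= 7) ==> b + g == 9
Before b := g + 5: (3*d > (3/2)*g + 25/2 && d + 2*g >= -3) ==> 2*g == 4
Before b := q + 4: (3*d > (3/2)*g + 25/2 && d + 2*g >= -3) ==> 2*g == 4
Then branch requires (3*d > (3/2)*g + 25/2 && d + 2*g >= -3) ==> 2*g == 4; else branch requires (3*d > (3/2)*g + 25/2 && d + 2*g >= -3) ==> 2*g == 4.
Before the if: (2*d <= -1 ==> ((3*d > (3/2)*g + 25/2 && d + 2*g >= -3) ==> 2*g == 4)) && ((!(2*d <= -1)) ==> ((3*d > (3/2)*g + 25/2 && d + 2*g >= -3) ==> 2*g == 4))
Answer: WP = (2*d <= -1 ==> ((3*d > (3/2)*g + 25/2 && d + 2*g >= -3) ==> 2*g == 4)) && ((!(2*d <= -1)) ==> ((3*d > (3/2)*g + 25/2 && d + 2*g >= -3) ==> 2*g == 4))


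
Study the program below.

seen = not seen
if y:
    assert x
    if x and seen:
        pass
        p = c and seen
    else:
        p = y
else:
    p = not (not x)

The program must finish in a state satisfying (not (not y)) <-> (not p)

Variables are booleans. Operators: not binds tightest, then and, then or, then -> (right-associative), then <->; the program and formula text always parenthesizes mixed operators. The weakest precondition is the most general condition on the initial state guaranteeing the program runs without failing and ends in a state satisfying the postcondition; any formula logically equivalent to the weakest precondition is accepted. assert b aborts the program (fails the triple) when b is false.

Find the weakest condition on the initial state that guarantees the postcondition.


Working backward. After the program, the postcondition (not (not y)) <-> (not p) must hold; in canonical form it is y <-> (not p).
Then branch requires x and ((x and seen) -> (y <-> (not (c and seen)))) and ((not (x and seen)) -> (y <-> (not y))); else branch requires y <-> (not x).
Before the if: (y -> (x and ((x and seen) -> (y <-> (not (c and seen)))) and ((not (x and seen)) -> (y <-> (not y))))) and ((not y) -> (y <-> (not x)))
Before seen := not seen: (y -> (x and ((x and (not seen)) -> (y <-> (not (c and (not seen))))) and ((not (x and (not seen))) -> (y <-> (not y))))) and ((not y) -> (y <-> (not x)))
Answer: WP = (y -> (x and ((x and (not seen)) -> (y <-> (not (c and (not seen))))) and ((not (x and (not seen))) -> (y <-> (not y))))) and ((not y) -> (y <-> (not x)))


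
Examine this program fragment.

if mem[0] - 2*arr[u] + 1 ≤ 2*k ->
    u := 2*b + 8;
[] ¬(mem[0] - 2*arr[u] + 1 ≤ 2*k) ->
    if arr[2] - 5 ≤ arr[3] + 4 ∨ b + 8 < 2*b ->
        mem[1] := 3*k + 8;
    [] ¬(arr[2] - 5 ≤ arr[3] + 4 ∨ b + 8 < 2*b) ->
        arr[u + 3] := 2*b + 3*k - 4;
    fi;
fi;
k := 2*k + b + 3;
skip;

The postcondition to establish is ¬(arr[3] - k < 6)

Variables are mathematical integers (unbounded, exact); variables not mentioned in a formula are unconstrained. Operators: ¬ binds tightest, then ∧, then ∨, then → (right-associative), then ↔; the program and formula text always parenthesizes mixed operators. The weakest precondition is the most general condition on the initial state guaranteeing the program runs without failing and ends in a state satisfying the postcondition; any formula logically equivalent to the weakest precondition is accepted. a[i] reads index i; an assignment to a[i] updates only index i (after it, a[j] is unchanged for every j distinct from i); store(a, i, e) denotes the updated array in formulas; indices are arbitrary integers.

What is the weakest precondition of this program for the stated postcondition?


Working backward. After the program, the postcondition ¬(arr[3] - k < 6) must hold; in canonical form it is ¬(arr[3] < k + 6).
Before skip: ¬(arr[3] < k + 6)
Before k := 2*k + b + 3: ¬(arr[3] < b + 2*k + 9)
Then branch requires ¬(arr[3] < b + 2*k + 9); else branch requires ((arr[2] ≤ arr[3] + 9 ∨ b > 8) → (¬(arr[3] < b + 2*k + 9))) ∧ ((¬(arr[2] ≤ arr[3] + 9 ∨ b > 8)) → (¬(store(arr, u + 3, 2*b + 3*k - 4)[3] < b + 2*k + 9))).
Before the if: (mem[0] ≤ 2*arr[u] + 2*k - 1 → (¬(arr[3] < b + 2*k + 9))) ∧ ((¬(mem[0] ≤ 2*arr[u] + 2*k - 1)) → (((arr[2] ≤ arr[3] + 9 ∨ b > 8) → (¬(arr[3] < b + 2*k + 9))) ∧ ((¬(arr[2] ≤ arr[3] + 9 ∨ b > 8)) → (¬(store(arr, u + 3, 2*b + 3*k - 4)[3] < b + 2*k + 9)))))
Answer: WP = (mem[0] ≤ 2*arr[u] + 2*k - 1 → (¬(arr[3] < b + 2*k + 9))) ∧ ((¬(mem[0] ≤ 2*arr[u] + 2*k - 1)) → (((arr[2] ≤ arr[3] + 9 ∨ b > 8) → (¬(arr[3] < b + 2*k + 9))) ∧ ((¬(arr[2] ≤ arr[3] + 9 ∨ b > 8)) → (¬(store(arr, u + 3, 2*b + 3*k - 4)[3] < b + 2*k + 9)))))


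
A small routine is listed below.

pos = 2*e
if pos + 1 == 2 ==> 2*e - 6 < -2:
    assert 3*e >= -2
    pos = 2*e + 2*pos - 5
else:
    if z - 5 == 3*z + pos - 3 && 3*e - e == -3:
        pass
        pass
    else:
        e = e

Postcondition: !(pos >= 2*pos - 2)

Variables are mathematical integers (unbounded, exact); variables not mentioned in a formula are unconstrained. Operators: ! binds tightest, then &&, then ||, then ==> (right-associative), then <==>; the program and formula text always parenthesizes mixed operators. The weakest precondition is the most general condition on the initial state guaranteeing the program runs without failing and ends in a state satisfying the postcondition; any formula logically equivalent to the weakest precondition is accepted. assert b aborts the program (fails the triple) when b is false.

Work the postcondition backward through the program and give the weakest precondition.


Working backward. After the program, the postcondition !(pos >= 2*pos - 2) must hold; in canonical form it is !(pos <= 2).
Then branch requires 3*e >= -2 && (!(2*e + 2*pos <= 7)); else branch requires ((pos + 2*z == -2 && 2*e == -3) ==> (!(pos <= 2))) && ((!(pos + 2*z == -2 && 2*e == -3)) ==> (!(pos <= 2))).
Before the if: ((pos == 1 ==> 2*e < 4) ==> (3*e >= -2 && (!(2*e + 2*pos <= 7)))) && ((!(pos == 1 ==> 2*e < 4)) ==> (((pos + 2*z == -2 && 2*e == -3) ==> (!(pos <= 2))) && ((!(pos + 2*z == -2 && 2*e == -3)) ==> (!(pos <= 2)))))
Before pos := 2*e: ((2*e == 1 ==> 2*e < 4) ==> (3*e >= -2 && (!(6*e <= 7)))) && ((!(2*e == 1 ==> 2*e < 4)) ==> (((2*e + 2*z == -2 && 2*e == -3) ==> (!(2*e <= 2))) && ((!(2*e + 2*z == -2 && 2*e == -3)) ==> (!(2*e <= 2)))))
Answer: WP = ((2*e == 1 ==> 2*e < 4) ==> (3*e >= -2 && (!(6*e <= 7)))) && ((!(2*e == 1 ==> 2*e < 4)) ==> (((2*e + 2*z == -2 && 2*e == -3) ==> (!(2*e <= 2))) && ((!(2*e + 2*z == -2 && 2*e == -3)) ==> (!(2*e <= 2)))))


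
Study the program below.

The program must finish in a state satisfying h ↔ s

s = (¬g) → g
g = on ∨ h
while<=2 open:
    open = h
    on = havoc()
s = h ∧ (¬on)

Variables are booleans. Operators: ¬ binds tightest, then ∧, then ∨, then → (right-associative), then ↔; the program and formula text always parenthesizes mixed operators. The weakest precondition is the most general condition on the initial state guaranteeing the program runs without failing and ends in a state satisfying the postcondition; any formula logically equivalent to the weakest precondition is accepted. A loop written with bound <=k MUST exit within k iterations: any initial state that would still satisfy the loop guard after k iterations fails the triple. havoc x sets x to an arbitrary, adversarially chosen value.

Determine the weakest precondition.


Working backward. After the program, h ↔ s must hold.
Before s := h ∧ (¬on): h ↔ (h ∧ (¬on))
Before the loop (bound <=2), unroll the exhaustion recursion (WP_0 = exit-now case; WP_j = one more guarded iteration, up to j = 2):
  WP_0: (¬open) ∧ (h ↔ (h ∧ (¬on)))
  WP_1: (open → (¬h)) ∧ ((¬open) → (h ↔ (h ∧ (¬on))))
  WP_2: (open → (h → (¬h))) ∧ ((¬open) → (h ↔ (h ∧ (¬on))))
So before the loop: (open → (h → (¬h))) ∧ ((¬open) → (h ↔ (h ∧ (¬on))))
Before g := on ∨ h: (open → (h → (¬h))) ∧ ((¬open) → (h ↔ (h ∧ (¬on))))
Before s := (¬g) → g: (open → (h → (¬h))) ∧ ((¬open) → (h ↔ (h ∧ (¬on))))
Answer: WP = (open → (h → (¬h))) ∧ ((¬open) → (h ↔ (h ∧ (¬on))))


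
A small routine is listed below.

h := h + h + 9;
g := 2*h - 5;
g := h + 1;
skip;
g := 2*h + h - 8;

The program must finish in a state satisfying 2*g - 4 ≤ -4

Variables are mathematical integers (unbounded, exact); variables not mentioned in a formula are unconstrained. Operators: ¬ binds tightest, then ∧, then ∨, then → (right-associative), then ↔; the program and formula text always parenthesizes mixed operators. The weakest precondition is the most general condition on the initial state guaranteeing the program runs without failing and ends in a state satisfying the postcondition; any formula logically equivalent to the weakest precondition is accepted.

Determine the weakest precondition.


Working backward. After the program, the postcondition 2*g - 4 ≤ -4 must hold; in canonical form it is 2*g ≤ 0.
Before g := 2*h + h - 8: 6*h ≤ 16
Before skip: 6*h ≤ 16
Before g := h + 1: 6*h ≤ 16
Before g := 2*h - 5: 6*h ≤ 16
Before h := h + h + 9: 12*h ≤ -38
Answer: WP = 12*h ≤ -38


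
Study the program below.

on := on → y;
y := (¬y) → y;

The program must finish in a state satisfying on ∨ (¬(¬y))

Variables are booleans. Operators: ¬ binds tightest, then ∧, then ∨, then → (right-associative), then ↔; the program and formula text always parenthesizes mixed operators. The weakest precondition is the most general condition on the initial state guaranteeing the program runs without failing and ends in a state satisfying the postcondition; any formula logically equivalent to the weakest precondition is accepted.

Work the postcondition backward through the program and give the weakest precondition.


Working backward. After the program, the postcondition on ∨ (¬(¬y)) must hold; in canonical form it is on ∨ y.
Before y := (¬y) → y: on ∨ ((¬y) → y)
Before on := on → y: (on → y) ∨ ((¬y) → y)
Answer: WP = (on → y) ∨ ((¬y) → y)


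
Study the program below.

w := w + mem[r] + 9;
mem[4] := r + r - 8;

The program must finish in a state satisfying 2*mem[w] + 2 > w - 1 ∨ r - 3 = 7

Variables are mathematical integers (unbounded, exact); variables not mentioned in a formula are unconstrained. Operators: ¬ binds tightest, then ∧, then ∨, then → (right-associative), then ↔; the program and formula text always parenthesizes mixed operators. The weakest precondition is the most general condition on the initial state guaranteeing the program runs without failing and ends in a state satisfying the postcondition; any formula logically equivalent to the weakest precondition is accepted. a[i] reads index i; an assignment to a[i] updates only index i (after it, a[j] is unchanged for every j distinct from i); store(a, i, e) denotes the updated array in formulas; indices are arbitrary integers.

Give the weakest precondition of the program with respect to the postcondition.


Working backward. After the program, the postcondition 2*mem[w] + 2 > w - 1 ∨ r - 3 = 7 must hold; in canonical form it is 2*mem[w] > w - 3 ∨ r = 10.
Before mem[4] := r + r - 8: 2*store(mem, 4, 2*r - 8)[w] > w - 3 ∨ r = 10
Before w := w + mem[r] + 9: 2*store(mem, 4, 2*r - 8)[mem[r] + w + 9] > mem[r] + w + 6 ∨ r = 10
Answer: WP = 2*store(mem, 4, 2*r - 8)[mem[r] + w + 9] > mem[r] + w + 6 ∨ r = 10


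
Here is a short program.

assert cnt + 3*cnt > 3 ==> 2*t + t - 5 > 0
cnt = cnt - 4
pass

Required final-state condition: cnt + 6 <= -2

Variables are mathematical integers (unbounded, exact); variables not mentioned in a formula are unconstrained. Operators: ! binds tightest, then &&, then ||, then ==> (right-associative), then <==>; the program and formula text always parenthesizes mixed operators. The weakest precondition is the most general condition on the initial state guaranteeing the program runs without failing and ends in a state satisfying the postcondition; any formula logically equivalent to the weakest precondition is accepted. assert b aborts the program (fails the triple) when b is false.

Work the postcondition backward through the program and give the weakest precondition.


Working backward. After the program, the postcondition cnt + 6 <= -2 must hold; in canonical form it is cnt <= -8.
Before skip: cnt <= -8
Before cnt := cnt - 4: cnt <= -4
Before assert cnt + 3*cnt > 3 ==> 2*t + t - 5 > 0: (4*cnt > 3 ==> 3*t > 5) && cnt <= -4
Answer: WP = (4*cnt > 3 ==> 3*t > 5) && cnt <= -4


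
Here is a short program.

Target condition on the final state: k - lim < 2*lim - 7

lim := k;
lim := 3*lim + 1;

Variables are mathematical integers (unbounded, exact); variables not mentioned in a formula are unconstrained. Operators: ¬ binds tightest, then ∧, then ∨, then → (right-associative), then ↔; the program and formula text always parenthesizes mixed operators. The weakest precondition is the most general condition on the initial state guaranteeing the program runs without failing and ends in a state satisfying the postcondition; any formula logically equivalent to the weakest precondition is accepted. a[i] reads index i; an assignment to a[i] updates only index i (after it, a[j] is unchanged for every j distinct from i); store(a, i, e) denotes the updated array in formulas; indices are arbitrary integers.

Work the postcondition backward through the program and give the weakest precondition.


Working backward. After the program, the postcondition k - lim < 2*lim - 7 must hold; in canonical form it is k < 3*lim - 7.
Before lim := 3*lim + 1: k < 9*lim - 4
Before lim := k: 8*k > 4
Answer: WP = 8*k > 4


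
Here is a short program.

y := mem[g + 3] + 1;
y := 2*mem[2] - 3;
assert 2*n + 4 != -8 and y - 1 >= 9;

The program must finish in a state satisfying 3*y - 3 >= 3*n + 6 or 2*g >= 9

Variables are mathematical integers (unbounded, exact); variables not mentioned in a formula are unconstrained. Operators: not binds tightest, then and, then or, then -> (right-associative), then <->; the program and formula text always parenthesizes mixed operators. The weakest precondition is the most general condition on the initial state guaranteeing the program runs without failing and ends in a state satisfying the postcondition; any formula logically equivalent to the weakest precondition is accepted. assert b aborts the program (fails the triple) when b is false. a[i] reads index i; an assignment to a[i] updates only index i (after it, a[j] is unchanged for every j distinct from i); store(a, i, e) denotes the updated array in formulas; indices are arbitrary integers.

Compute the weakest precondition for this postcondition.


Working backward. After the program, the postcondition 3*y - 3 >= 3*n + 6 or 2*g >= 9 must hold; in canonical form it is 3*y >= 3*n + 9 or 2*g >= 9.
Before assert 2*n + 4 != -8 and y - 1 >= 9: 2*n != -12 and y >= 10 and (3*y >= 3*n + 9 or 2*g >= 9)
Before y := 2*mem[2] - 3: 2*n != -12 and 2*mem[2] >= 13 and (6*mem[2] >= 3*n + 18 or 2*g >= 9)
Before y := mem[g + 3] + 1: 2*n != -12 and 2*mem[2] >= 13 and (6*mem[2] >= 3*n + 18 or 2*g >= 9)
Answer: WP = 2*n != -12 and 2*mem[2] >= 13 and (6*mem[2] >= 3*n + 18 or 2*g >= 9)


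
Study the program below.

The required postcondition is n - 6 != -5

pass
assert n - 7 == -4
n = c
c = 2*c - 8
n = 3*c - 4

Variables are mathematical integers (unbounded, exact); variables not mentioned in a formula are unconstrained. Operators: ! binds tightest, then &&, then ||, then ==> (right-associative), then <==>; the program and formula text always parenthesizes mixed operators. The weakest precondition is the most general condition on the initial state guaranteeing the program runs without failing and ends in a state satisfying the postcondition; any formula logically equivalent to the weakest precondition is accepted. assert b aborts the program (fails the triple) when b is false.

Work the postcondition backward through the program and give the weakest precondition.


Working backward. After the program, the postcondition n - 6 != -5 must hold; in canonical form it is n != 1.
Before n := 3*c - 4: 3*c != 5
Before c := 2*c - 8: 6*c != 29
Before n := c: 6*c != 29
Before assert n - 7 == -4: n == 3 && 6*c != 29
Before skip: n == 3 && 6*c != 29
Answer: WP = n == 3 && 6*c != 29


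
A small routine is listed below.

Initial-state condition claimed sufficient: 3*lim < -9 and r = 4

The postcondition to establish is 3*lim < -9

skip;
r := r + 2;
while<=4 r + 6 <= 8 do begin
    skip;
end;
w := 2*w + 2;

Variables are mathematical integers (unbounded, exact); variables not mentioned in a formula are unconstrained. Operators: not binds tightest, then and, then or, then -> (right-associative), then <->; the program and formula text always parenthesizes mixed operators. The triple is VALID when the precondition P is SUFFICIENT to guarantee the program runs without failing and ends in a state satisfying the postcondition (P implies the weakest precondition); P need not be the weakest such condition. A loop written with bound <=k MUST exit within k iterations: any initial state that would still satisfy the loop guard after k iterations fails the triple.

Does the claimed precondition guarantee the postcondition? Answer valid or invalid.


Working backward. After the program, 3*lim < -9 must hold.
Before w := 2*w + 2: 3*lim < -9
Before the loop (bound <=4), unroll the exhaustion recursion (WP_0 = exit-now case; WP_j = one more guarded iteration, up to j = 4):
  WP_0: (not (r <= 2)) and 3*lim < -9
  WP_1: (r <= 2 -> ((not (r <= 2)) and 3*lim < -9)) and ((not (r <= 2)) -> 3*lim < -9)
  WP_2: (r <= 2 -> ((r <= 2 -> ((not (r <= 2)) and 3*lim < -9)) and ((not (r <= 2)) -> 3*lim < -9))) and ((not (r <= 2)) -> 3*lim < -9)
  WP_3: (r <= 2 -> ((r <= 2 -> ((r <= 2 -> ((not (r <= 2)) and 3*lim < -9)) and ((not (r <= 2)) -> 3*lim < -9))) and ((not (r <= 2)) -> 3*lim < -9))) and ((not (r <= 2)) -> 3*lim < -9)
  WP_4: (r <= 2 -> ((r <= 2 -> ((r <= 2 -> ((r <= 2 -> ((not (r <= 2)) and 3*lim < -9)) and ((not (r <= 2)) -> 3*lim < -9))) and ((not (r <= 2)) -> 3*lim < -9))) and ((not (r <= 2)) -> 3*lim < -9))) and ((not (r <= 2)) -> 3*lim < -9)
So before the loop: (r <= 2 -> ((r <= 2 -> ((r <= 2 -> ((r <= 2 -> ((not (r <= 2)) and 3*lim < -9)) and ((not (r <= 2)) -> 3*lim < -9))) and ((not (r <= 2)) -> 3*lim < -9))) and ((not (r <= 2)) -> 3*lim < -9))) and ((not (r <= 2)) -> 3*lim < -9)
Before r := r + 2: (r <= 0 -> ((r <= 0 -> ((r <= 0 -> ((r <= 0 -> ((not (r <= 0)) and 3*lim < -9)) and ((not (r <= 0)) -> 3*lim < -9))) and ((not (r <= 0)) -> 3*lim < -9))) and ((not (r <= 0)) -> 3*lim < -9))) and ((not (r <= 0)) -> 3*lim < -9)
Before skip: (r <= 0 -> ((r <= 0 -> ((r <= 0 -> ((r <= 0 -> ((not (r <= 0)) and 3*lim < -9)) and ((not (r <= 0)) -> 3*lim < -9))) and ((not (r <= 0)) -> 3*lim < -9))) and ((not (r <= 0)) -> 3*lim < -9))) and ((not (r <= 0)) -> 3*lim < -9)
The weakest precondition is (r <= 0 -> ((r <= 0 -> ((r <= 0 -> ((r <= 0 -> ((not (r <= 0)) and 3*lim < -9)) and ((not (r <= 0)) -> 3*lim < -9))) and ((not (r <= 0)) -> 3*lim < -9))) and ((not (r <= 0)) -> 3*lim < -9))) and ((not (r <= 0)) -> 3*lim < -9).
Check whether 3*lim < -9 and r = 4 implies it.
Every state satisfying the precondition satisfies the weakest precondition: the implication holds.
Answer: valid


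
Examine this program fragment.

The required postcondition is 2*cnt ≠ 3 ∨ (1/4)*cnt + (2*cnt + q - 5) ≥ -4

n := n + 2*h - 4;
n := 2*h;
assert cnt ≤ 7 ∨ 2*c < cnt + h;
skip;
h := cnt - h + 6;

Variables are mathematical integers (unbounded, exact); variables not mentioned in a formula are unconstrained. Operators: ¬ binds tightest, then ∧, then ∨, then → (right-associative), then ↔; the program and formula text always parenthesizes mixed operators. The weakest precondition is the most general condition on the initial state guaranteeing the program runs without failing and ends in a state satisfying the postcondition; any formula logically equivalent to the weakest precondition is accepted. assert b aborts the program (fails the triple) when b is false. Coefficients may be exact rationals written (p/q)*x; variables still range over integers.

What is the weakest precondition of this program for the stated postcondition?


Working backward. After the program, the postcondition 2*cnt ≠ 3 ∨ (1/4)*cnt + (2*cnt + q - 5) ≥ -4 must hold; in canonical form it is 2*cnt ≠ 3 ∨ (9/4)*cnt + q ≥ 1.
Before h := cnt - h + 6: 2*cnt ≠ 3 ∨ (9/4)*cnt + q ≥ 1
Before skip: 2*cnt ≠ 3 ∨ (9/4)*cnt + q ≥ 1
Before assert cnt ≤ 7 ∨ 2*c < cnt + h: (cnt ≤ 7 ∨ 2*c < cnt + h) ∧ (2*cnt ≠ 3 ∨ (9/4)*cnt + q ≥ 1)
Before n := 2*h: (cnt ≤ 7 ∨ 2*c < cnt + h) ∧ (2*cnt ≠ 3 ∨ (9/4)*cnt + q ≥ 1)
Before n := n + 2*h - 4: (cnt ≤ 7 ∨ 2*c < cnt + h) ∧ (2*cnt ≠ 3 ∨ (9/4)*cnt + q ≥ 1)
Answer: WP = (cnt ≤ 7 ∨ 2*c < cnt + h) ∧ (2*cnt ≠ 3 ∨ (9/4)*cnt + q ≥ 1)


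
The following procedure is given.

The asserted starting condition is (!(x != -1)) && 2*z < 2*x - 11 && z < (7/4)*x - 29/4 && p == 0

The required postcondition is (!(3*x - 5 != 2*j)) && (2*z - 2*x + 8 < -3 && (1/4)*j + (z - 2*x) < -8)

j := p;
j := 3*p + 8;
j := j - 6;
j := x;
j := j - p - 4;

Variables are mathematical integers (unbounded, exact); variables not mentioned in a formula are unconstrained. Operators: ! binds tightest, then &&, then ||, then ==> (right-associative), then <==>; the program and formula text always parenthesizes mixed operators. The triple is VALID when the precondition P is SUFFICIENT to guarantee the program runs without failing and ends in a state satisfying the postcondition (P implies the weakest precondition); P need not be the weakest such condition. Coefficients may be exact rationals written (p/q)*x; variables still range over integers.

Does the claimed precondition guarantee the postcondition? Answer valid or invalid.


Working backward. After the program, the postcondition (!(3*x - 5 != 2*j)) && (2*z - 2*x + 8 < -3 && (1/4)*j + (z - 2*x) < -8) must hold; in canonical form it is (!(3*x != 2*j + 5)) && 2*z < 2*x - 11 && (1/4)*j + z < 2*x - 8.
Before j := j - p - 4: (!(2*p + 3*x != 2*j - 3)) && 2*z < 2*x - 11 && (1/4)*j + z < (1/4)*p + 2*x - 7
Before j := x: (!(2*p + x != -3)) && 2*z < 2*x - 11 && z < (1/4)*p + (7/4)*x - 7
Before j := j - 6: (!(2*p + x != -3)) && 2*z < 2*x - 11 && z < (1/4)*p + (7/4)*x - 7
Before j := 3*p + 8: (!(2*p + x != -3)) && 2*z < 2*x - 11 && z < (1/4)*p + (7/4)*x - 7
Before j := p: (!(2*p + x != -3)) && 2*z < 2*x - 11 && z < (1/4)*p + (7/4)*x - 7
The weakest precondition is (!(2*p + x != -3)) && 2*z < 2*x - 11 && z < (1/4)*p + (7/4)*x - 7.
Check whether (!(x != -1)) && 2*z < 2*x - 11 && z < (7/4)*x - 29/4 && p == 0 implies it.
Countermodel: at the initial state p = 0, x = -1, z = -10, the precondition holds but the weakest precondition fails.
Answer: invalid


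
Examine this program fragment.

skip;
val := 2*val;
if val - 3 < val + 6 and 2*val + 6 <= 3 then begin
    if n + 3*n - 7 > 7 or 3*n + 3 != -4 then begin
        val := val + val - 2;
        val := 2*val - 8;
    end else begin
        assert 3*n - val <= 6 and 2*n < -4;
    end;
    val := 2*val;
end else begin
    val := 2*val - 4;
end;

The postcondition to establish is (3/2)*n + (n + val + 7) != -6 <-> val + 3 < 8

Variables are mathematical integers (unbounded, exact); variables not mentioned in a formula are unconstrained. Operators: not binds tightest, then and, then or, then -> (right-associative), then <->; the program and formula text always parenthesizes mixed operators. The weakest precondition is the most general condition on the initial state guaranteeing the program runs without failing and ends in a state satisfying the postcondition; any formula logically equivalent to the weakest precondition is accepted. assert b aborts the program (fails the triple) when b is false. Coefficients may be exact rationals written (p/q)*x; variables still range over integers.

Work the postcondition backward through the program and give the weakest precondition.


Working backward. After the program, the postcondition (3/2)*n + (n + val + 7) != -6 <-> val + 3 < 8 must hold; in canonical form it is (5/2)*n + val != -13 <-> val < 5.
Then branch requires ((4*n > 14 or 3*n != -7) -> ((5/2)*n + 8*val != 11 <-> 8*val < 29)) and ((not (4*n > 14 or 3*n != -7)) -> (3*n <= val + 6 and 2*n < -4 and ((5/2)*n + 2*val != -13 <-> 2*val < 5))); else branch requires (5/2)*n + 2*val != -9 <-> 2*val < 9.
Before the if: (2*val <= -3 -> (((4*n > 14 or 3*n != -7) -> ((5/2)*n + 8*val != 11 <-> 8*val < 29)) and ((not (4*n > 14 or 3*n != -7)) -> (3*n <= val + 6 and 2*n < -4 and ((5/2)*n + 2*val != -13 <-> 2*val < 5))))) and ((not (2*val <= -3)) -> ((5/2)*n + 2*val != -9 <-> 2*val < 9))
Before val := 2*val: (4*val <= -3 -> (((4*n > 14 or 3*n != -7) -> ((5/2)*n + 16*val != 11 <-> 16*val < 29)) and ((not (4*n > 14 or 3*n != -7)) -> (3*n <= 2*val + 6 and 2*n < -4 and ((5/2)*n + 4*val != -13 <-> 4*val < 5))))) and ((not (4*val <= -3)) -> ((5/2)*n + 4*val != -9 <-> 4*val < 9))
Before skip: (4*val <= -3 -> (((4*n > 14 or 3*n != -7) -> ((5/2)*n + 16*val != 11 <-> 16*val < 29)) and ((not (4*n > 14 or 3*n != -7)) -> (3*n <= 2*val + 6 and 2*n < -4 and ((5/2)*n + 4*val != -13 <-> 4*val < 5))))) and ((not (4*val <= -3)) -> ((5/2)*n + 4*val != -9 <-> 4*val < 9))
Answer: WP = (4*val <= -3 -> (((4*n > 14 or 3*n != -7) -> ((5/2)*n + 16*val != 11 <-> 16*val < 29)) and ((not (4*n > 14 or 3*n != -7)) -> (3*n <= 2*val + 6 and 2*n < -4 and ((5/2)*n + 4*val != -13 <-> 4*val < 5))))) and ((not (4*val <= -3)) -> ((5/2)*n + 4*val != -9 <-> 4*val < 9))


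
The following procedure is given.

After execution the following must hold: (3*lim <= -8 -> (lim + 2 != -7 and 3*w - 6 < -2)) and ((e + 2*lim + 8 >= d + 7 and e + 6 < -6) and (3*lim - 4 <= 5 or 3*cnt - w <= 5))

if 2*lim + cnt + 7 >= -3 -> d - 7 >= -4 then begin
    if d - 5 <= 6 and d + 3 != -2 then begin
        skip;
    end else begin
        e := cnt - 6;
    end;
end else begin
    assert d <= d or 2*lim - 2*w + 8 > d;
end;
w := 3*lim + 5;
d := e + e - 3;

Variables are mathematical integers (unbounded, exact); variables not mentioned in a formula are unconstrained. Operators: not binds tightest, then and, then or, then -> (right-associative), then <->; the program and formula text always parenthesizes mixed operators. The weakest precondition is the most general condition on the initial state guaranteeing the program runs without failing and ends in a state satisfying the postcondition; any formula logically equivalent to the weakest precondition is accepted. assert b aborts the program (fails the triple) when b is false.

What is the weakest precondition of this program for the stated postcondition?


Working backward. After the program, the postcondition (3*lim <= -8 -> (lim + 2 != -7 and 3*w - 6 < -2)) and ((e + 2*lim + 8 >= d + 7 and e + 6 < -6) and (3*lim - 4 <= 5 or 3*cnt - w <= 5)) must hold; in canonical form it is (3*lim <= -8 -> (lim != -9 and 3*w < 4)) and e + 2*lim >= d - 1 and e < -12 and (3*lim <= 9 or 3*cnt <= w + 5).
Before d := e + e - 3: (3*lim <= -8 -> (lim != -9 and 3*w < 4)) and 2*lim >= e - 4 and e < -12 and (3*lim <= 9 or 3*cnt <= w + 5)
Before w := 3*lim + 5: (3*lim <= -8 -> (lim != -9 and 9*lim < -11)) and 2*lim >= e - 4 and e < -12 and (3*lim <= 9 or 3*cnt <= 3*lim + 10)
Then branch requires ((d <= 11 and d != -5) -> ((3*lim <= -8 -> (lim != -9 and 9*lim < -11)) and 2*lim >= e - 4 and e < -12 and (3*lim <= 9 or 3*cnt <= 3*lim + 10))) and ((not (d <= 11 and d != -5)) -> ((3*lim <= -8 -> (lim != -9 and 9*lim < -11)) and 2*lim >= cnt - 10 and cnt < -6 and (3*lim <= 9 or 3*cnt <= 3*lim + 10))); else branch requires (3*lim <= -8 -> (lim != -9 and 9*lim < -11)) and 2*lim >= e - 4 and e < -12 and (3*lim <= 9 or 3*cnt <= 3*lim + 10).
Before the if: ((cnt + 2*lim >= -10 -> d >= 3) -> (((d <= 11 and d != -5) -> ((3*lim <= -8 -> (lim != -9 and 9*lim < -11)) and 2*lim >= e - 4 and e < -12 and (3*lim <= 9 or 3*cnt <= 3*lim + 10))) and ((not (d <= 11 and d != -5)) -> ((3*lim <= -8 -> (lim != -9 and 9*lim < -11)) and 2*lim >= cnt - 10 and cnt < -6 and (3*lim <= 9 or 3*cnt <= 3*lim + 10))))) and ((not (cnt + 2*lim >= -10 -> d >= 3)) -> ((3*lim <= -8 -> (lim != -9 and 9*lim < -11)) and 2*lim >= e - 4 and e < -12 and (3*lim <= 9 or 3*cnt <= 3*lim + 10)))
Answer: WP = ((cnt + 2*lim >= -10 -> d >= 3) -> (((d <= 11 and d != -5) -> ((3*lim <= -8 -> (lim != -9 and 9*lim < -11)) and 2*lim >= e - 4 and e < -12 and (3*lim <= 9 or 3*cnt <= 3*lim + 10))) and ((not (d <= 11 and d != -5)) -> ((3*lim <= -8 -> (lim != -9 and 9*lim < -11)) and 2*lim >= cnt - 10 and cnt < -6 and (3*lim <= 9 or 3*cnt <= 3*lim + 10))))) and ((not (cnt + 2*lim >= -10 -> d >= 3)) -> ((3*lim <= -8 -> (lim != -9 and 9*lim < -11)) and 2*lim >= e - 4 and e < -12 and (3*lim <= 9 or 3*cnt <= 3*lim + 10)))


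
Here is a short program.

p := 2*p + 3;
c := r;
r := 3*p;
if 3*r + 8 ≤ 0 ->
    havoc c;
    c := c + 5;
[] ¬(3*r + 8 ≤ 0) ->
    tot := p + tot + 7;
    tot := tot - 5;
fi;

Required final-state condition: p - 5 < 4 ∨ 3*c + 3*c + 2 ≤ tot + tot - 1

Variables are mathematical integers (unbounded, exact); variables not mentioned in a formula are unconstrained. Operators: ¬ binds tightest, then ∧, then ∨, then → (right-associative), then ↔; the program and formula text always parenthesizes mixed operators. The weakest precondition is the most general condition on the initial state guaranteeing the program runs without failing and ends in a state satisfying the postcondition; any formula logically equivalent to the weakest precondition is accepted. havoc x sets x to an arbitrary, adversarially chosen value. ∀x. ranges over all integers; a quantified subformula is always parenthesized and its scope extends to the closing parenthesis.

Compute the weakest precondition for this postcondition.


Working backward. After the program, the postcondition p - 5 < 4 ∨ 3*c + 3*c + 2 ≤ tot + tot - 1 must hold; in canonical form it is p < 9 ∨ 6*c ≤ 2*tot - 3.
Then branch requires ∀c_1. (p < 9 ∨ 6*c_1 ≤ 2*tot - 33); else branch requires p < 9 ∨ 6*c ≤ 2*p + 2*tot + 1.
Before the if: (3*r ≤ -8 → (∀c_1. (p < 9 ∨ 6*c_1 ≤ 2*tot - 33))) ∧ ((¬(3*r ≤ -8)) → (p < 9 ∨ 6*c ≤ 2*p + 2*tot + 1))
Before r := 3*p: (9*p ≤ -8 → (∀c_1. (p < 9 ∨ 6*c_1 ≤ 2*tot - 33))) ∧ ((¬(9*p ≤ -8)) → (p < 9 ∨ 6*c ≤ 2*p + 2*tot + 1))
Before c := r: (9*p ≤ -8 → (∀c_1. (p < 9 ∨ 6*c_1 ≤ 2*tot - 33))) ∧ ((¬(9*p ≤ -8)) → (p < 9 ∨ 6*r ≤ 2*p + 2*tot + 1))
Before p := 2*p + 3: (18*p ≤ -35 → (∀c_1. (2*p < 6 ∨ 6*c_1 ≤ 2*tot - 33))) ∧ ((¬(18*p ≤ -35)) → (2*p < 6 ∨ 6*r ≤ 4*p + 2*tot + 7))
Answer: WP = (18*p ≤ -35 → (∀c_1. (2*p < 6 ∨ 6*c_1 ≤ 2*tot - 33))) ∧ ((¬(18*p ≤ -35)) → (2*p < 6 ∨ 6*r ≤ 4*p + 2*tot + 7))


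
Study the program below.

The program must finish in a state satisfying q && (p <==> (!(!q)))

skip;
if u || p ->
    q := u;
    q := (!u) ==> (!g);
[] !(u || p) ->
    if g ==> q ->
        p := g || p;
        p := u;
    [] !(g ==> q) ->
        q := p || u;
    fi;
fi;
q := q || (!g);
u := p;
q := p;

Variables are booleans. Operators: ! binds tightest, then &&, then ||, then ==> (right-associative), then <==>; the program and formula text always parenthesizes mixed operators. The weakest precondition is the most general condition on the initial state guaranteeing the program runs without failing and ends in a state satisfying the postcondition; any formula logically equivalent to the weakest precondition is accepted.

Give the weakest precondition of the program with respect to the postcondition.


Working backward. After the program, the postcondition q && (p <==> (!(!q))) must hold; in canonical form it is q && (p <==> q).
Before q := p: p
Before u := p: p
Before q := q || (!g): p
Then branch requires p; else branch requires ((g ==> q) ==> u) && ((!(g ==> q)) ==> p).
Before the if: ((u || p) ==> p) && ((!(u || p)) ==> (((g ==> q) ==> u) && ((!(g ==> q)) ==> p)))
Before skip: ((u || p) ==> p) && ((!(u || p)) ==> (((g ==> q) ==> u) && ((!(g ==> q)) ==> p)))
Answer: WP = ((u || p) ==> p) && ((!(u || p)) ==> (((g ==> q) ==> u) && ((!(g ==> q)) ==> p)))


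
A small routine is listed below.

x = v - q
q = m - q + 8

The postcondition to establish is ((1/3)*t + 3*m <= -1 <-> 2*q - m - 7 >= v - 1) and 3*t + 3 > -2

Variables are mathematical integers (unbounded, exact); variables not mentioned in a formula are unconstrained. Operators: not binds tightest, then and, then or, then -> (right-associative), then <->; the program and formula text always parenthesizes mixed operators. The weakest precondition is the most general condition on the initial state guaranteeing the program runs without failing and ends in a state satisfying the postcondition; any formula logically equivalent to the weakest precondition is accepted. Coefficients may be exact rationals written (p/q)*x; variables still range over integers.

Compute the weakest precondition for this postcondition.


Working backward. After the program, the postcondition ((1/3)*t + 3*m <= -1 <-> 2*q - m - 7 >= v - 1) and 3*t + 3 > -2 must hold; in canonical form it is (3*m + (1/3)*t <= -1 <-> 2*q >= m + v + 6) and 3*t > -5.
Before q := m - q + 8: (3*m + (1/3)*t <= -1 <-> m >= 2*q + v - 10) and 3*t > -5
Before x := v - q: (3*m + (1/3)*t <= -1 <-> m >= 2*q + v - 10) and 3*t > -5
Answer: WP = (3*m + (1/3)*t <= -1 <-> m >= 2*q + v - 10) and 3*t > -5


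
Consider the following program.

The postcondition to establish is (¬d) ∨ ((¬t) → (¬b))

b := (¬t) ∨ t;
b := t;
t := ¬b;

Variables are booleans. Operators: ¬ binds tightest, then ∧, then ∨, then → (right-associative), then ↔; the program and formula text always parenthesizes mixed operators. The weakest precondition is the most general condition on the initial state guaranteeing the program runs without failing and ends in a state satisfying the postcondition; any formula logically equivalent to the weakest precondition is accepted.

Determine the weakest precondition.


Working backward. After the program, (¬d) ∨ ((¬t) → (¬b)) must hold.
Before t := ¬b: (¬d) ∨ (b → (¬b))
Before b := t: (¬d) ∨ (t → (¬t))
Before b := (¬t) ∨ t: (¬d) ∨ (t → (¬t))
Answer: WP = (¬d) ∨ (t → (¬t))


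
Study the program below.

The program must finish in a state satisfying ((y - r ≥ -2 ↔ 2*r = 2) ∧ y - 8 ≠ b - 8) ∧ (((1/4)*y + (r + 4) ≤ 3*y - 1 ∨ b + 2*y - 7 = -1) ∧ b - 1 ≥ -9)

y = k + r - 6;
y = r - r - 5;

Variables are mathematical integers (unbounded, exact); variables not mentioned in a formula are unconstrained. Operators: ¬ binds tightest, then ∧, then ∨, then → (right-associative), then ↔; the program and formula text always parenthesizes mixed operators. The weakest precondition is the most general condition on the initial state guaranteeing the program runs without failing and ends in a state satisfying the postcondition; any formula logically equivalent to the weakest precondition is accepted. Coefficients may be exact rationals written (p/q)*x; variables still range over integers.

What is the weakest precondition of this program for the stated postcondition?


Working backward. After the program, the postcondition ((y - r ≥ -2 ↔ 2*r = 2) ∧ y - 8 ≠ b - 8) ∧ (((1/4)*y + (r + 4) ≤ 3*y - 1 ∨ b + 2*y - 7 = -1) ∧ b - 1 ≥ -9) must hold; in canonical form it is (y ≥ r - 2 ↔ 2*r = 2) ∧ y ≠ b ∧ (r ≤ (11/4)*y - 5 ∨ b + 2*y = 6) ∧ b ≥ -8.
Before y := r - r - 5: (r ≤ -3 ↔ 2*r = 2) ∧ b ≠ -5 ∧ (r ≤ -75/4 ∨ b = 16) ∧ b ≥ -8
Before y := k + r - 6: (r ≤ -3 ↔ 2*r = 2) ∧ b ≠ -5 ∧ (r ≤ -75/4 ∨ b = 16) ∧ b ≥ -8
Answer: WP = (r ≤ -3 ↔ 2*r = 2) ∧ b ≠ -5 ∧ (r ≤ -75/4 ∨ b = 16) ∧ b ≥ -8
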